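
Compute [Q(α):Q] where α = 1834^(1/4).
[Q(α):Q] = 4

α is a root of x^4 - 1834. By Eisenstein's criterion at the prime p = 2 (which divides the constant term 1834 but p^2 = 4 does not, since 1834 is squarefree), x^4 - 1834 is irreducible over Q. Hence [Q(α):Q] = 4.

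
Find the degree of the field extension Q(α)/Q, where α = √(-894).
[Q(α):Q] = 2

[Q(α):Q] equals the degree of the minimal polynomial of α. Here α^2 = -894 and x^2 + 894 is irreducible (d = -894 is squarefree, ≠ 1, hence not a square), so deg(m_α) = 2. Thus [Q(α):Q] = 2.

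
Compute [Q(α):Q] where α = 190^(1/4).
[Q(α):Q] = 4

α is a root of x^4 - 190. By Eisenstein's criterion at the prime p = 2 (which divides the constant term 190 but p^2 = 4 does not, since 190 is squarefree), x^4 - 190 is irreducible over Q. Hence [Q(α):Q] = 4.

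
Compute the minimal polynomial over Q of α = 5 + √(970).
m_α(x) = x^2 - 10x - 945

From α - 5 = √(970), squaring gives (α - 5)^2 = 970, i.e. α^2 - 10α + 25 = 970, so α^2 - 10α - 945 = 0. The discriminant of x^2 - 10x - 945 is (-10)^2 - 4·(-945) = 100 + 3780 = 3880, and 4·(970) is not a perfect square in Q since 970 is squarefree and ≠ 1. Hence x^2 - 10x - 945 is irreducible over Q and is the minimal polynomial of α.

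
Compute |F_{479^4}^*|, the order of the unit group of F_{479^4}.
|F_{479^4}^*| = 52643172480

F_{479^4} has 479^4 = 52643172481 elements; its multiplicative group consists of all nonzero elements, so |F_{479^4}^*| = 52643172481 - 1 = 52643172480. (It is cyclic since any finite subgroup of the multiplicative group of a field is cyclic.)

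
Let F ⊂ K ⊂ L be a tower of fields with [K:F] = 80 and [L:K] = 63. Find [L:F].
[L:F] = 5040

The tower law says that for any tower of field extensions F ⊂ K ⊂ L with finite degrees, [L:F] = [L:K] · [K:F]. Here this gives [L:F] = 63 · 80 = 5040.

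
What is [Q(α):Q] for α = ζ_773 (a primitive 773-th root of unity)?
[Q(α):Q] = 772

The minimal polynomial of ζ_773 over Q is the 773-th cyclotomic polynomial Φ_773(x), which is irreducible over Q and has degree φ(773) = 772. Hence [Q(α):Q] = φ(773) = 772.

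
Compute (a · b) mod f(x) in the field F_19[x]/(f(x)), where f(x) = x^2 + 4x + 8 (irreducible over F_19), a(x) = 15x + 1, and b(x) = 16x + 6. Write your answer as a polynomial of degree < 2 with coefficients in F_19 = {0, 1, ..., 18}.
a · b ≡ x + 5 (mod f(x))

Multiply in F_19[x]: a(x)·b(x) = (15x + 1)·(16x + 6) = 12x^2 + 11x + 6. This has degree ≥ 2, so divide by f(x) over F_19: 12x^2 + 11x + 6 = (12)·(x^2 + 4x + 8) + (x + 5). Hence a·b ≡ x + 5 (mod f). (F_19[x]/(f) is a field with 19^2 = 361 elements since f is irreducible of degree 2.)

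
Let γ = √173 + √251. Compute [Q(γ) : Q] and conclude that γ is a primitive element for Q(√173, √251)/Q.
[Q(γ) : Q] = 4 (equivalently, Q(γ) = Q(√173, √251))

Obviously Q(γ) ⊆ Q(√173, √251), and [Q(√173, √251):Q] = 4 (since 173, 251 are distinct squarefree integers > 1 with 43423 not a perfect square). To show equality we compute the minimal polynomial of γ. From γ = √173 + √251: γ^2 = 173 + 2√(43423) + 251 = 424 + 2√(43423), so γ^2 - 424 = 2√(43423); squaring, (γ^2 - 424)^2 = 4·43423, i.e. γ^4 - 848γ^2 + 179776 - 173692 = 0, i.e. γ^4 - 848γ^2 + 6084 = 0. So γ is a root of x^4 - 848x^2 + 6084. This polynomial is irreducible over Q: it has no rational root (each ±√173 ± √251 is irrational), and any factorization into two quadratics over Q would force √(43423) ∈ Q (pairing opposite roots) or √173, √251 ∈ Q (other pairings), all impossible. Hence [Q(γ):Q] = 4 = [Q(√173, √251):Q], so Q(γ) = Q(√173, √251).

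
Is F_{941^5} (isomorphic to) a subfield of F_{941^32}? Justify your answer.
No: F_{941^5} is not a subfield of F_{941^32}

F_{p^m} embeds in F_{p^n} iff m | n. Here 5 ∤ 32 (since 32 = 6·5 + 2 with remainder 2 ≠ 0), so F_{941^5} is not a subfield of F_{941^32}. Equivalently: if it were, the tower law would give 5 = [F_{941^5}:F_941] dividing [F_{941^32}:F_941] = 32, contradiction.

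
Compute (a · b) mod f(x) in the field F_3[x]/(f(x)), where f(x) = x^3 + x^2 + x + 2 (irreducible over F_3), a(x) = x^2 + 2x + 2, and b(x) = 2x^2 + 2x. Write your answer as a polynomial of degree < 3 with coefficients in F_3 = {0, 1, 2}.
a · b ≡ 2x^2 + 2x + 1 (mod f(x))

Multiply in F_3[x]: a(x)·b(x) = (x^2 + 2x + 2)·(2x^2 + 2x) = 2x^4 + 2x^2 + x. This has degree ≥ 3, so divide by f(x) over F_3: 2x^4 + 2x^2 + x = (2x + 1)·(x^3 + x^2 + x + 2) + (2x^2 + 2x + 1). Hence a·b ≡ 2x^2 + 2x + 1 (mod f). (F_3[x]/(f) is a field with 3^3 = 27 elements since f is irreducible of degree 3.)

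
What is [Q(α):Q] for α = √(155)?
[Q(α):Q] = 2

[Q(α):Q] equals the degree of the minimal polynomial of α. Here α^2 = 155 and x^2 - 155 is irreducible (d = 155 is squarefree, ≠ 1, hence not a square), so deg(m_α) = 2. Thus [Q(α):Q] = 2.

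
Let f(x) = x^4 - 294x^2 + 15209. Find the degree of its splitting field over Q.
[K : Q] = 4

Solving the quadratic in x^2: x^2 = (294 ± √(294^2 - 4·15209))/2 = (294 ± √25600)/2 = (294 ± 160)/2, giving x^2 = 227 or x^2 = 67. So f(x) = (x^2 - 227)(x^2 - 67) and the roots of f are ±√227, ±√67. Hence the splitting field is K = Q(√227, √67). Since 227 and 67 are distinct squarefree integers > 1, their product 15209 is not a perfect square, so √67 ∉ Q(√227). By the tower law [K:Q] = [Q(√227,√67):Q(√227)] · [Q(√227):Q] = 2 · 2 = 4.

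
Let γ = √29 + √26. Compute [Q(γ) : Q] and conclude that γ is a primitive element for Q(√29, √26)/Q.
[Q(γ) : Q] = 4 (equivalently, Q(γ) = Q(√29, √26))

Obviously Q(γ) ⊆ Q(√29, √26), and [Q(√29, √26):Q] = 4 (since 29, 26 are distinct squarefree integers > 1 with 754 not a perfect square). To show equality we compute the minimal polynomial of γ. From γ = √29 + √26: γ^2 = 29 + 2√(754) + 26 = 55 + 2√(754), so γ^2 - 55 = 2√(754); squaring, (γ^2 - 55)^2 = 4·754, i.e. γ^4 - 110γ^2 + 3025 - 3016 = 0, i.e. γ^4 - 110γ^2 + 9 = 0. So γ is a root of x^4 - 110x^2 + 9. This polynomial is irreducible over Q: it has no rational root (each ±√29 ± √26 is irrational), and any factorization into two quadratics over Q would force √(754) ∈ Q (pairing opposite roots) or √29, √26 ∈ Q (other pairings), all impossible. Hence [Q(γ):Q] = 4 = [Q(√29, √26):Q], so Q(γ) = Q(√29, √26).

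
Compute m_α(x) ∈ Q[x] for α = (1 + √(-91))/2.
m_α(x) = x^2 - x + 23

From 2α - 1 = √(-91), squaring gives (2α - 1)^2 = -91, i.e. 4α^2 - 4α + 1 = -91, so α^2 - α + (1 + 91)/4 = 0. Since -91 ≡ 1 (mod 4), (1 + 91)/4 = 23 ∈ Z. The polynomial x^2 - x + 23 has discriminant 1 - 4·(23) = -91, which is not a perfect square in Q (d = -91 is squarefree and ≠ 1), so x^2 - x + 23 is irreducible over Q. It is the minimal polynomial of α.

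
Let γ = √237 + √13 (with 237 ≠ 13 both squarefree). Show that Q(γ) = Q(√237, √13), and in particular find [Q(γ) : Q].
[Q(γ) : Q] = 4 (equivalently, Q(γ) = Q(√237, √13))

Obviously Q(γ) ⊆ Q(√237, √13), and [Q(√237, √13):Q] = 4 (since 237, 13 are distinct squarefree integers > 1 with 3081 not a perfect square). To show equality we compute the minimal polynomial of γ. From γ = √237 + √13: γ^2 = 237 + 2√(3081) + 13 = 250 + 2√(3081), so γ^2 - 250 = 2√(3081); squaring, (γ^2 - 250)^2 = 4·3081, i.e. γ^4 - 500γ^2 + 62500 - 12324 = 0, i.e. γ^4 - 500γ^2 + 50176 = 0. So γ is a root of x^4 - 500x^2 + 50176. This polynomial is irreducible over Q: it has no rational root (each ±√237 ± √13 is irrational), and any factorization into two quadratics over Q would force √(3081) ∈ Q (pairing opposite roots) or √237, √13 ∈ Q (other pairings), all impossible. Hence [Q(γ):Q] = 4 = [Q(√237, √13):Q], so Q(γ) = Q(√237, √13).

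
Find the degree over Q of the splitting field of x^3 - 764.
[K : Q] = 6

The roots of x^3 - 764 are ∛764, ω∛764, ω^2∛764 where ω = e^(2πi/3) is a primitive cube root of unity, so K = Q(∛764, ω). Now [Q(∛764):Q] = 3 (since 764 is not a perfect cube, x^3 - 764 is irreducible) and [Q(ω):Q] = 2. Both 2 and 3 divide [K:Q], and [K:Q] ≤ 3·2 = 6, so [K:Q] = 6. (Equivalently: Q(∛764) ⊂ R but ω ∉ R, so [K : Q(∛764)] = 2.)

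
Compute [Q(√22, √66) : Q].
[Q(√22, √66) : Q] = 4

[Q(√22):Q] = 2 (min poly x^2 - 22, irreducible since 22 is squarefree > 1). For the top step, suppose √66 ∈ Q(√22), say √66 = c + d√22 with c, d ∈ Q. Squaring: 66 = c^2 + 22d^2 + 2cd√22. Since √22 ∉ Q this forces 2cd = 0. If d = 0 then √66 = c ∈ Q, contradicting 66 squarefree > 1. If c = 0 then 66 = 22d^2, so 22·66 = (22d)^2 is a perfect square in Q — but 22·66 = 1452 is not a perfect square (since 22 and 66 are distinct squarefree integers). Contradiction. Hence √66 ∉ Q(√22), so x^2 - 66 stays irreducible over Q(√22) and [Q(√22, √66) : Q(√22)] = 2. By the tower law, [Q(√22, √66) : Q] = 2 · 2 = 4.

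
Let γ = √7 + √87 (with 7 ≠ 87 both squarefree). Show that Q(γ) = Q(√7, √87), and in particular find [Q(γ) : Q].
[Q(γ) : Q] = 4 (equivalently, Q(γ) = Q(√7, √87))

Obviously Q(γ) ⊆ Q(√7, √87), and [Q(√7, √87):Q] = 4 (since 7, 87 are distinct squarefree integers > 1 with 609 not a perfect square). To show equality we compute the minimal polynomial of γ. From γ = √7 + √87: γ^2 = 7 + 2√(609) + 87 = 94 + 2√(609), so γ^2 - 94 = 2√(609); squaring, (γ^2 - 94)^2 = 4·609, i.e. γ^4 - 188γ^2 + 8836 - 2436 = 0, i.e. γ^4 - 188γ^2 + 6400 = 0. So γ is a root of x^4 - 188x^2 + 6400. This polynomial is irreducible over Q: it has no rational root (each ±√7 ± √87 is irrational), and any factorization into two quadratics over Q would force √(609) ∈ Q (pairing opposite roots) or √7, √87 ∈ Q (other pairings), all impossible. Hence [Q(γ):Q] = 4 = [Q(√7, √87):Q], so Q(γ) = Q(√7, √87).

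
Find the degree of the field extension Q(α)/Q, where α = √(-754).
[Q(α):Q] = 2

[Q(α):Q] equals the degree of the minimal polynomial of α. Here α^2 = -754 and x^2 + 754 is irreducible (d = -754 is squarefree, ≠ 1, hence not a square), so deg(m_α) = 2. Thus [Q(α):Q] = 2.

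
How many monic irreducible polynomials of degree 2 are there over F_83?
There are 3403 monic irreducible polynomials of degree 2 over F_83

Each element of F_{83^2} that lies in no proper subfield is a root of exactly one monic irreducible of degree 2 over F_83, and each such polynomial has 2 distinct roots in F_{83^2}. By Möbius inversion the count is N_83(2) = (1/2) Σ_{d|2} μ(2/d) · 83^d = (1/2)(μ(2)·83^1 + μ(1)·83^2) = 6806/2 = 3403.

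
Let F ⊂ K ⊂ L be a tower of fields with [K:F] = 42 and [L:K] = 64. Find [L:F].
[L:F] = 2688

The tower law says that for any tower of field extensions F ⊂ K ⊂ L with finite degrees, [L:F] = [L:K] · [K:F]. Here this gives [L:F] = 64 · 42 = 2688.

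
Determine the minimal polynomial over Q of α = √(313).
m_α(x) = x^2 - 313

α satisfies α^2 - 313 = 0, so x^2 - 313 annihilates α. Since d = 313 is squarefree and ≠ 1, it is not a perfect square in Q, so x^2 - 313 has no rational root and is therefore irreducible over Q (a degree-2 polynomial over a field is irreducible iff it has no root). Hence m_α(x) = x^2 - 313.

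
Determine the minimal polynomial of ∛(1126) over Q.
m_α(x) = x^3 - 1126

α satisfies α^3 = 1126, so x^3 - 1126 annihilates α. By the rational root test, a rational root p/q (in lowest terms) of x^3 - 1126 would satisfy p^3 = 1126 q^3, forcing q = 1 and p^3 = 1126; but 1126 is not a perfect cube, contradiction. A monic cubic over Q with no rational root is irreducible (any nontrivial factorization would include a linear factor). Hence x^3 - 1126 is the minimal polynomial of α, and in particular [Q(α):Q] = 3.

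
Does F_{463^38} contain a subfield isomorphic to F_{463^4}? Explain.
No: F_{463^4} is not a subfield of F_{463^38}

F_{p^m} embeds in F_{p^n} iff m | n. Here 4 ∤ 38 (since 38 = 9·4 + 2 with remainder 2 ≠ 0), so F_{463^4} is not a subfield of F_{463^38}. Equivalently: if it were, the tower law would give 4 = [F_{463^4}:F_463] dividing [F_{463^38}:F_463] = 38, contradiction.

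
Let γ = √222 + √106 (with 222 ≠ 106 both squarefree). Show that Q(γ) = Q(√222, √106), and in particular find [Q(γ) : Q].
[Q(γ) : Q] = 4 (equivalently, Q(γ) = Q(√222, √106))

Obviously Q(γ) ⊆ Q(√222, √106), and [Q(√222, √106):Q] = 4 (since 222, 106 are distinct squarefree integers > 1 with 23532 not a perfect square). To show equality we compute the minimal polynomial of γ. From γ = √222 + √106: γ^2 = 222 + 2√(23532) + 106 = 328 + 2√(23532), so γ^2 - 328 = 2√(23532); squaring, (γ^2 - 328)^2 = 4·23532, i.e. γ^4 - 656γ^2 + 107584 - 94128 = 0, i.e. γ^4 - 656γ^2 + 13456 = 0. So γ is a root of x^4 - 656x^2 + 13456. This polynomial is irreducible over Q: it has no rational root (each ±√222 ± √106 is irrational), and any factorization into two quadratics over Q would force √(23532) ∈ Q (pairing opposite roots) or √222, √106 ∈ Q (other pairings), all impossible. Hence [Q(γ):Q] = 4 = [Q(√222, √106):Q], so Q(γ) = Q(√222, √106).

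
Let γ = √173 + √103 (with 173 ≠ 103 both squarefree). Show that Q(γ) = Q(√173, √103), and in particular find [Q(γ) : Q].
[Q(γ) : Q] = 4 (equivalently, Q(γ) = Q(√173, √103))

Obviously Q(γ) ⊆ Q(√173, √103), and [Q(√173, √103):Q] = 4 (since 173, 103 are distinct squarefree integers > 1 with 17819 not a perfect square). To show equality we compute the minimal polynomial of γ. From γ = √173 + √103: γ^2 = 173 + 2√(17819) + 103 = 276 + 2√(17819), so γ^2 - 276 = 2√(17819); squaring, (γ^2 - 276)^2 = 4·17819, i.e. γ^4 - 552γ^2 + 76176 - 71276 = 0, i.e. γ^4 - 552γ^2 + 4900 = 0. So γ is a root of x^4 - 552x^2 + 4900. This polynomial is irreducible over Q: it has no rational root (each ±√173 ± √103 is irrational), and any factorization into two quadratics over Q would force √(17819) ∈ Q (pairing opposite roots) or √173, √103 ∈ Q (other pairings), all impossible. Hence [Q(γ):Q] = 4 = [Q(√173, √103):Q], so Q(γ) = Q(√173, √103).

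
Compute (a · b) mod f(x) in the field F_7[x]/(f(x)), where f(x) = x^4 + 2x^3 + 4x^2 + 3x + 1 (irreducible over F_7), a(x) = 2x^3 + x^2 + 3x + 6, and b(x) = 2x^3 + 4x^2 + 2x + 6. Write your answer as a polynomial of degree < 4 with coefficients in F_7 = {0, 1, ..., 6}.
a · b ≡ 2x^3 + x^2 + 4x (mod f(x))

Multiply in F_7[x]: a(x)·b(x) = (2x^3 + x^2 + 3x + 6)·(2x^3 + 4x^2 + 2x + 6) = 4x^6 + 3x^5 + 3x^3 + x^2 + 2x + 1. This has degree ≥ 4, so divide by f(x) over F_7: 4x^6 + 3x^5 + 3x^3 + x^2 + 2x + 1 = (4x^2 + 2x + 1)·(x^4 + 2x^3 + 4x^2 + 3x + 1) + (2x^3 + x^2 + 4x). Hence a·b ≡ 2x^3 + x^2 + 4x (mod f). (F_7[x]/(f) is a field with 7^4 = 2401 elements since f is irreducible of degree 4.)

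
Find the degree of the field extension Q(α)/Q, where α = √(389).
[Q(α):Q] = 2

[Q(α):Q] equals the degree of the minimal polynomial of α. Here α^2 = 389 and x^2 - 389 is irreducible (d = 389 is squarefree, ≠ 1, hence not a square), so deg(m_α) = 2. Thus [Q(α):Q] = 2.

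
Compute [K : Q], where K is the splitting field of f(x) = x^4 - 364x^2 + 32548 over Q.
[K : Q] = 4

Solving the quadratic in x^2: x^2 = (364 ± √(364^2 - 4·32548))/2 = (364 ± √2304)/2 = (364 ± 48)/2, giving x^2 = 206 or x^2 = 158. So f(x) = (x^2 - 206)(x^2 - 158) and the roots of f are ±√206, ±√158. Hence the splitting field is K = Q(√206, √158). Since 206 and 158 are distinct squarefree integers > 1, their product 32548 is not a perfect square, so √158 ∉ Q(√206). By the tower law [K:Q] = [Q(√206,√158):Q(√206)] · [Q(√206):Q] = 2 · 2 = 4.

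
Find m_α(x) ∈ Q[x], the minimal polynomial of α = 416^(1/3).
m_α(x) = x^3 - 416

α satisfies α^3 = 416, so x^3 - 416 annihilates α. By the rational root test, a rational root p/q (in lowest terms) of x^3 - 416 would satisfy p^3 = 416 q^3, forcing q = 1 and p^3 = 416; but 416 is not a perfect cube, contradiction. A monic cubic over Q with no rational root is irreducible (any nontrivial factorization would include a linear factor). Hence x^3 - 416 is the minimal polynomial of α, and in particular [Q(α):Q] = 3.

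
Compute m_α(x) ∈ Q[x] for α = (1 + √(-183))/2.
m_α(x) = x^2 - x + 46

From 2α - 1 = √(-183), squaring gives (2α - 1)^2 = -183, i.e. 4α^2 - 4α + 1 = -183, so α^2 - α + (1 + 183)/4 = 0. Since -183 ≡ 1 (mod 4), (1 + 183)/4 = 46 ∈ Z. The polynomial x^2 - x + 46 has discriminant 1 - 4·(46) = -183, which is not a perfect square in Q (d = -183 is squarefree and ≠ 1), so x^2 - x + 46 is irreducible over Q. It is the minimal polynomial of α.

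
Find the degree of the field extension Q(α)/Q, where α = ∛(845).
[Q(α):Q] = 3

The minimal polynomial of α is x^3 - 845, irreducible over Q since 845 is not a perfect cube (so x^3 - 845 has no rational root). Hence [Q(α):Q] = deg(m_α) = 3.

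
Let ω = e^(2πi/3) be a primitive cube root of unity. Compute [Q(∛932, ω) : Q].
[Q(∛932, ω) : Q] = 6

[Q(∛932):Q] = 3 (min poly x^3 - 932, irreducible since 932 is not a perfect cube). [Q(ω):Q] = 2 (min poly x^2 + x + 1). Since Q(∛932) ⊂ R and ω ∉ R, we have ω ∉ Q(∛932), so x^2 + x + 1 remains irreducible over Q(∛932) and [Q(∛932, ω) : Q(∛932)] = 2. By the tower law, [Q(∛932, ω) : Q] = 3 · 2 = 6. (In fact Q(∛932, ω) is the splitting field of x^3 - 932 over Q.)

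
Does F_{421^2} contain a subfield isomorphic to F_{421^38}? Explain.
No: F_{421^38} is not a subfield of F_{421^2}

F_{p^m} embeds in F_{p^n} iff m | n. Here 38 ∤ 2 (since 2 = 0·38 + 2 with remainder 2 ≠ 0), so F_{421^38} is not a subfield of F_{421^2}. Equivalently: if it were, the tower law would give 38 = [F_{421^38}:F_421] dividing [F_{421^2}:F_421] = 2, contradiction.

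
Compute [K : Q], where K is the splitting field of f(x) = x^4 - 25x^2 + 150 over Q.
[K : Q] = 4

Solving the quadratic in x^2: x^2 = (25 ± √(25^2 - 4·150))/2 = (25 ± √25)/2 = (25 ± 5)/2, giving x^2 = 10 or x^2 = 15. So f(x) = (x^2 - 10)(x^2 - 15) and the roots of f are ±√10, ±√15. Hence the splitting field is K = Q(√10, √15). Since 10 and 15 are distinct squarefree integers > 1, their product 150 is not a perfect square, so √15 ∉ Q(√10). By the tower law [K:Q] = [Q(√10,√15):Q(√10)] · [Q(√10):Q] = 2 · 2 = 4.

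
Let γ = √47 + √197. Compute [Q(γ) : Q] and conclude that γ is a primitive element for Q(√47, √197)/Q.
[Q(γ) : Q] = 4 (equivalently, Q(γ) = Q(√47, √197))

Obviously Q(γ) ⊆ Q(√47, √197), and [Q(√47, √197):Q] = 4 (since 47, 197 are distinct squarefree integers > 1 with 9259 not a perfect square). To show equality we compute the minimal polynomial of γ. From γ = √47 + √197: γ^2 = 47 + 2√(9259) + 197 = 244 + 2√(9259), so γ^2 - 244 = 2√(9259); squaring, (γ^2 - 244)^2 = 4·9259, i.e. γ^4 - 488γ^2 + 59536 - 37036 = 0, i.e. γ^4 - 488γ^2 + 22500 = 0. So γ is a root of x^4 - 488x^2 + 22500. This polynomial is irreducible over Q: it has no rational root (each ±√47 ± √197 is irrational), and any factorization into two quadratics over Q would force √(9259) ∈ Q (pairing opposite roots) or √47, √197 ∈ Q (other pairings), all impossible. Hence [Q(γ):Q] = 4 = [Q(√47, √197):Q], so Q(γ) = Q(√47, √197).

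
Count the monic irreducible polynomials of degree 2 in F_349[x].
There are 60726 monic irreducible polynomials of degree 2 over F_349

Each element of F_{349^2} that lies in no proper subfield is a root of exactly one monic irreducible of degree 2 over F_349, and each such polynomial has 2 distinct roots in F_{349^2}. By Möbius inversion the count is N_349(2) = (1/2) Σ_{d|2} μ(2/d) · 349^d = (1/2)(μ(2)·349^1 + μ(1)·349^2) = 121452/2 = 60726.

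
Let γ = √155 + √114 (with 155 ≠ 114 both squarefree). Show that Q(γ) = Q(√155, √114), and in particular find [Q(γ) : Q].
[Q(γ) : Q] = 4 (equivalently, Q(γ) = Q(√155, √114))

Obviously Q(γ) ⊆ Q(√155, √114), and [Q(√155, √114):Q] = 4 (since 155, 114 are distinct squarefree integers > 1 with 17670 not a perfect square). To show equality we compute the minimal polynomial of γ. From γ = √155 + √114: γ^2 = 155 + 2√(17670) + 114 = 269 + 2√(17670), so γ^2 - 269 = 2√(17670); squaring, (γ^2 - 269)^2 = 4·17670, i.e. γ^4 - 538γ^2 + 72361 - 70680 = 0, i.e. γ^4 - 538γ^2 + 1681 = 0. So γ is a root of x^4 - 538x^2 + 1681. This polynomial is irreducible over Q: it has no rational root (each ±√155 ± √114 is irrational), and any factorization into two quadratics over Q would force √(17670) ∈ Q (pairing opposite roots) or √155, √114 ∈ Q (other pairings), all impossible. Hence [Q(γ):Q] = 4 = [Q(√155, √114):Q], so Q(γ) = Q(√155, √114).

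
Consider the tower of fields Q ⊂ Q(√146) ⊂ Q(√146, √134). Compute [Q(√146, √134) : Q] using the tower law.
[Q(√146, √134) : Q] = 4

[Q(√146):Q] = 2 (min poly x^2 - 146, irreducible since 146 is squarefree > 1). For the top step, suppose √134 ∈ Q(√146), say √134 = c + d√146 with c, d ∈ Q. Squaring: 134 = c^2 + 146d^2 + 2cd√146. Since √146 ∉ Q this forces 2cd = 0. If d = 0 then √134 = c ∈ Q, contradicting 134 squarefree > 1. If c = 0 then 134 = 146d^2, so 146·134 = (146d)^2 is a perfect square in Q — but 146·134 = 19564 is not a perfect square (since 146 and 134 are distinct squarefree integers). Contradiction. Hence √134 ∉ Q(√146), so x^2 - 134 stays irreducible over Q(√146) and [Q(√146, √134) : Q(√146)] = 2. By the tower law, [Q(√146, √134) : Q] = 2 · 2 = 4.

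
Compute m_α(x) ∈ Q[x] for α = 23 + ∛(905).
m_α(x) = x^3 - 69x^2 + 1587x - 13072

Set β = α - 23 = ∛(905), so β^3 = 905. Then (α - 23)^3 - 905 = 0, i.e. α is a root of g(x) = (x - 23)^3 - 905 = x^3 - 69x^2 + 1587x - 13072. Since g(x) = h(x - 23) where h(x) = x^3 - 905, and h is irreducible over Q (because 905 is not a perfect cube, so h has no rational root, and a monic cubic with no rational root is irreducible), g is also irreducible (irreducibility is preserved under the substitution x → x - 23). Hence m_α(x) = x^3 - 69x^2 + 1587x - 13072.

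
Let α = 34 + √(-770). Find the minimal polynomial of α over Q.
m_α(x) = x^2 - 68x + 1926

From α - 34 = √(-770), squaring gives (α - 34)^2 = -770, i.e. α^2 - 68α + 1156 = -770, so α^2 - 68α + 1926 = 0. The discriminant of x^2 - 68x + 1926 is (-68)^2 - 4·(1926) = 4624 - 7704 = -3080, and 4·(-770) is not a perfect square in Q since -770 is squarefree and ≠ 1. Hence x^2 - 68x + 1926 is irreducible over Q and is the minimal polynomial of α.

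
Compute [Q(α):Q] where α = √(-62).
[Q(α):Q] = 2

[Q(α):Q] equals the degree of the minimal polynomial of α. Here α^2 = -62 and x^2 + 62 is irreducible (d = -62 is squarefree, ≠ 1, hence not a square), so deg(m_α) = 2. Thus [Q(α):Q] = 2.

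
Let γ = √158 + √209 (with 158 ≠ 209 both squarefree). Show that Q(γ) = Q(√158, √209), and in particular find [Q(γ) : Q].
[Q(γ) : Q] = 4 (equivalently, Q(γ) = Q(√158, √209))

Obviously Q(γ) ⊆ Q(√158, √209), and [Q(√158, √209):Q] = 4 (since 158, 209 are distinct squarefree integers > 1 with 33022 not a perfect square). To show equality we compute the minimal polynomial of γ. From γ = √158 + √209: γ^2 = 158 + 2√(33022) + 209 = 367 + 2√(33022), so γ^2 - 367 = 2√(33022); squaring, (γ^2 - 367)^2 = 4·33022, i.e. γ^4 - 734γ^2 + 134689 - 132088 = 0, i.e. γ^4 - 734γ^2 + 2601 = 0. So γ is a root of x^4 - 734x^2 + 2601. This polynomial is irreducible over Q: it has no rational root (each ±√158 ± √209 is irrational), and any factorization into two quadratics over Q would force √(33022) ∈ Q (pairing opposite roots) or √158, √209 ∈ Q (other pairings), all impossible. Hence [Q(γ):Q] = 4 = [Q(√158, √209):Q], so Q(γ) = Q(√158, √209).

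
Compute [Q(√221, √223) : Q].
[Q(√221, √223) : Q] = 4

[Q(√221):Q] = 2 (min poly x^2 - 221, irreducible since 221 is squarefree > 1). For the top step, suppose √223 ∈ Q(√221), say √223 = c + d√221 with c, d ∈ Q. Squaring: 223 = c^2 + 221d^2 + 2cd√221. Since √221 ∉ Q this forces 2cd = 0. If d = 0 then √223 = c ∈ Q, contradicting 223 squarefree > 1. If c = 0 then 223 = 221d^2, so 221·223 = (221d)^2 is a perfect square in Q — but 221·223 = 49283 is not a perfect square (since 221 and 223 are distinct squarefree integers). Contradiction. Hence √223 ∉ Q(√221), so x^2 - 223 stays irreducible over Q(√221) and [Q(√221, √223) : Q(√221)] = 2. By the tower law, [Q(√221, √223) : Q] = 2 · 2 = 4.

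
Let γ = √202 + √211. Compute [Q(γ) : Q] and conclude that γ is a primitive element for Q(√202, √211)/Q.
[Q(γ) : Q] = 4 (equivalently, Q(γ) = Q(√202, √211))

Obviously Q(γ) ⊆ Q(√202, √211), and [Q(√202, √211):Q] = 4 (since 202, 211 are distinct squarefree integers > 1 with 42622 not a perfect square). To show equality we compute the minimal polynomial of γ. From γ = √202 + √211: γ^2 = 202 + 2√(42622) + 211 = 413 + 2√(42622), so γ^2 - 413 = 2√(42622); squaring, (γ^2 - 413)^2 = 4·42622, i.e. γ^4 - 826γ^2 + 170569 - 170488 = 0, i.e. γ^4 - 826γ^2 + 81 = 0. So γ is a root of x^4 - 826x^2 + 81. This polynomial is irreducible over Q: it has no rational root (each ±√202 ± √211 is irrational), and any factorization into two quadratics over Q would force √(42622) ∈ Q (pairing opposite roots) or √202, √211 ∈ Q (other pairings), all impossible. Hence [Q(γ):Q] = 4 = [Q(√202, √211):Q], so Q(γ) = Q(√202, √211).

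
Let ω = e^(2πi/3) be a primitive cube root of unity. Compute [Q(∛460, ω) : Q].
[Q(∛460, ω) : Q] = 6

[Q(∛460):Q] = 3 (min poly x^3 - 460, irreducible since 460 is not a perfect cube). [Q(ω):Q] = 2 (min poly x^2 + x + 1). Since Q(∛460) ⊂ R and ω ∉ R, we have ω ∉ Q(∛460), so x^2 + x + 1 remains irreducible over Q(∛460) and [Q(∛460, ω) : Q(∛460)] = 2. By the tower law, [Q(∛460, ω) : Q] = 3 · 2 = 6. (In fact Q(∛460, ω) is the splitting field of x^3 - 460 over Q.)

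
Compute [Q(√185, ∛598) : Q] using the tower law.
[Q(√185, ∛598) : Q] = 6

Let L = Q(√185, ∛598). Since Q(√185) ⊂ L and [Q(√185):Q] = 2, the tower law gives 2 | [L:Q]. Likewise Q(∛598) ⊂ L with [Q(∛598):Q] = 3 (because 598 is not a perfect cube), so 3 | [L:Q]. As gcd(2,3) = 1, [L:Q] is divisible by 6. Conversely L is generated over Q by √185 and ∛598, so [L:Q] ≤ 2·3 = 6. Therefore [Q(√185, ∛598) : Q] = 6.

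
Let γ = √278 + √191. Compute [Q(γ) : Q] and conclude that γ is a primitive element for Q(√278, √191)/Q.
[Q(γ) : Q] = 4 (equivalently, Q(γ) = Q(√278, √191))

Obviously Q(γ) ⊆ Q(√278, √191), and [Q(√278, √191):Q] = 4 (since 278, 191 are distinct squarefree integers > 1 with 53098 not a perfect square). To show equality we compute the minimal polynomial of γ. From γ = √278 + √191: γ^2 = 278 + 2√(53098) + 191 = 469 + 2√(53098), so γ^2 - 469 = 2√(53098); squaring, (γ^2 - 469)^2 = 4·53098, i.e. γ^4 - 938γ^2 + 219961 - 212392 = 0, i.e. γ^4 - 938γ^2 + 7569 = 0. So γ is a root of x^4 - 938x^2 + 7569. This polynomial is irreducible over Q: it has no rational root (each ±√278 ± √191 is irrational), and any factorization into two quadratics over Q would force √(53098) ∈ Q (pairing opposite roots) or √278, √191 ∈ Q (other pairings), all impossible. Hence [Q(γ):Q] = 4 = [Q(√278, √191):Q], so Q(γ) = Q(√278, √191).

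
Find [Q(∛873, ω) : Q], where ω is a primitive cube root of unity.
[Q(∛873, ω) : Q] = 6

[Q(∛873):Q] = 3 (min poly x^3 - 873, irreducible since 873 is not a perfect cube). [Q(ω):Q] = 2 (min poly x^2 + x + 1). Since Q(∛873) ⊂ R and ω ∉ R, we have ω ∉ Q(∛873), so x^2 + x + 1 remains irreducible over Q(∛873) and [Q(∛873, ω) : Q(∛873)] = 2. By the tower law, [Q(∛873, ω) : Q] = 3 · 2 = 6. (In fact Q(∛873, ω) is the splitting field of x^3 - 873 over Q.)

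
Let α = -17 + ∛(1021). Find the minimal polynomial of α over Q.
m_α(x) = x^3 + 51x^2 + 867x + 3892

Set β = α + 17 = ∛(1021), so β^3 = 1021. Then (α + 17)^3 - 1021 = 0, i.e. α is a root of g(x) = (x + 17)^3 - 1021 = x^3 + 51x^2 + 867x + 3892. Since g(x) = h(x + 17) where h(x) = x^3 - 1021, and h is irreducible over Q (because 1021 is not a perfect cube, so h has no rational root, and a monic cubic with no rational root is irreducible), g is also irreducible (irreducibility is preserved under the substitution x → x + 17). Hence m_α(x) = x^3 + 51x^2 + 867x + 3892.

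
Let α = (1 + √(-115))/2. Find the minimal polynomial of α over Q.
m_α(x) = x^2 - x + 29

From 2α - 1 = √(-115), squaring gives (2α - 1)^2 = -115, i.e. 4α^2 - 4α + 1 = -115, so α^2 - α + (1 + 115)/4 = 0. Since -115 ≡ 1 (mod 4), (1 + 115)/4 = 29 ∈ Z. The polynomial x^2 - x + 29 has discriminant 1 - 4·(29) = -115, which is not a perfect square in Q (d = -115 is squarefree and ≠ 1), so x^2 - x + 29 is irreducible over Q. It is the minimal polynomial of α.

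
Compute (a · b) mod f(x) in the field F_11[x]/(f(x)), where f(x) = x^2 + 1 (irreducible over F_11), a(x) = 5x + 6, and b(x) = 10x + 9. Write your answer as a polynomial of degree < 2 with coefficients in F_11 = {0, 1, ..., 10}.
a · b ≡ 6x + 4 (mod f(x))

Multiply in F_11[x]: a(x)·b(x) = (5x + 6)·(10x + 9) = 6x^2 + 6x + 10. This has degree ≥ 2, so divide by f(x) over F_11: 6x^2 + 6x + 10 = (6)·(x^2 + 1) + (6x + 4). Hence a·b ≡ 6x + 4 (mod f). (F_11[x]/(f) is a field with 11^2 = 121 elements since f is irreducible of degree 2.)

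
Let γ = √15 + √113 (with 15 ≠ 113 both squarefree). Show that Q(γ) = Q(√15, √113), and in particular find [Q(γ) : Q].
[Q(γ) : Q] = 4 (equivalently, Q(γ) = Q(√15, √113))

Obviously Q(γ) ⊆ Q(√15, √113), and [Q(√15, √113):Q] = 4 (since 15, 113 are distinct squarefree integers > 1 with 1695 not a perfect square). To show equality we compute the minimal polynomial of γ. From γ = √15 + √113: γ^2 = 15 + 2√(1695) + 113 = 128 + 2√(1695), so γ^2 - 128 = 2√(1695); squaring, (γ^2 - 128)^2 = 4·1695, i.e. γ^4 - 256γ^2 + 16384 - 6780 = 0, i.e. γ^4 - 256γ^2 + 9604 = 0. So γ is a root of x^4 - 256x^2 + 9604. This polynomial is irreducible over Q: it has no rational root (each ±√15 ± √113 is irrational), and any factorization into two quadratics over Q would force √(1695) ∈ Q (pairing opposite roots) or √15, √113 ∈ Q (other pairings), all impossible. Hence [Q(γ):Q] = 4 = [Q(√15, √113):Q], so Q(γ) = Q(√15, √113).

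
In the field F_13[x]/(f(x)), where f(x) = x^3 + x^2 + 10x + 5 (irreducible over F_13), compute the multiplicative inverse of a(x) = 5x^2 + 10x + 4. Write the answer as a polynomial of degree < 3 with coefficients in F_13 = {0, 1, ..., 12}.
a(x)^(-1) ≡ 10x^2 + 9x + 2 (mod f(x))

Since f is irreducible over F_13, F_13[x]/(f) is a field and a(x) ≠ 0 has an inverse. Apply the extended Euclidean algorithm to f(x) and a(x) in F_13[x]: f(x) = (8x + 5)·a(x) + (6x + 11);  a(x) = (3x + 7)·(6x + 11) + (5). The last nonzero remainder is the constant 5 = gcd(f, a) in F_13. Back-substituting through the division chain expresses 5 = s(x)·a(x) + t(x)·f(x) with s(x) ≡ 11x^2 + 6x + 10 (mod f), so (11x^2 + 6x + 10)·a(x) ≡ 5 (mod f). Multiplying by 5^(-1) ≡ 8 in F_13 gives a(x)^(-1) ≡ 8·(11x^2 + 6x + 10) ≡ 10x^2 + 9x + 2 (mod f). Check: (5x^2 + 10x + 4)·(10x^2 + 9x + 2) = 11x^4 + 2x^3 + 10x^2 + 4x + 8 ≡ 1 (mod x^3 + x^2 + 10x + 5).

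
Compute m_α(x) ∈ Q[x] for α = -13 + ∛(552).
m_α(x) = x^3 + 39x^2 + 507x + 1645

Set β = α + 13 = ∛(552), so β^3 = 552. Then (α + 13)^3 - 552 = 0, i.e. α is a root of g(x) = (x + 13)^3 - 552 = x^3 + 39x^2 + 507x + 1645. Since g(x) = h(x + 13) where h(x) = x^3 - 552, and h is irreducible over Q (because 552 is not a perfect cube, so h has no rational root, and a monic cubic with no rational root is irreducible), g is also irreducible (irreducibility is preserved under the substitution x → x + 13). Hence m_α(x) = x^3 + 39x^2 + 507x + 1645.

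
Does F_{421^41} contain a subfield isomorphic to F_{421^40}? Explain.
No: F_{421^40} is not a subfield of F_{421^41}

F_{p^m} embeds in F_{p^n} iff m | n. Here 40 ∤ 41 (since 41 = 1·40 + 1 with remainder 1 ≠ 0), so F_{421^40} is not a subfield of F_{421^41}. Equivalently: if it were, the tower law would give 40 = [F_{421^40}:F_421] dividing [F_{421^41}:F_421] = 41, contradiction.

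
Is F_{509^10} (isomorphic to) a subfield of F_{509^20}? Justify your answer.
Yes: F_{509^10} is a subfield of F_{509^20}

F_{p^m} embeds in F_{p^n} iff m | n (since F_{p^n} is the splitting field of x^(p^n) - x, and F_{p^m} ⊂ F_{p^n} forces p^n to be a power of p^m, i.e. m | n; conversely if m | n then every root of x^(p^m) - x is a root of x^(p^n) - x). Here 10 | 20 (since 20 = 2·10), so F_{509^10} is a subfield of F_{509^20}, and [F_{509^20} : F_{509^10}] = 20/10 = 2.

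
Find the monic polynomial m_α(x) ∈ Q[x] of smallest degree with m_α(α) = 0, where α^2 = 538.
m_α(x) = x^2 - 538

α satisfies α^2 - 538 = 0, so x^2 - 538 annihilates α. Since d = 538 is squarefree and ≠ 1, it is not a perfect square in Q, so x^2 - 538 has no rational root and is therefore irreducible over Q (a degree-2 polynomial over a field is irreducible iff it has no root). Hence m_α(x) = x^2 - 538.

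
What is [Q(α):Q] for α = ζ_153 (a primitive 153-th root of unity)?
[Q(α):Q] = 96

The minimal polynomial of ζ_153 over Q is the 153-th cyclotomic polynomial Φ_153(x), which is irreducible over Q and has degree φ(153) = 96. Hence [Q(α):Q] = φ(153) = 96.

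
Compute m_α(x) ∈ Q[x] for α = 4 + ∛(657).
m_α(x) = x^3 - 12x^2 + 48x - 721

Set β = α - 4 = ∛(657), so β^3 = 657. Then (α - 4)^3 - 657 = 0, i.e. α is a root of g(x) = (x - 4)^3 - 657 = x^3 - 12x^2 + 48x - 721. Since g(x) = h(x - 4) where h(x) = x^3 - 657, and h is irreducible over Q (because 657 is not a perfect cube, so h has no rational root, and a monic cubic with no rational root is irreducible), g is also irreducible (irreducibility is preserved under the substitution x → x - 4). Hence m_α(x) = x^3 - 12x^2 + 48x - 721.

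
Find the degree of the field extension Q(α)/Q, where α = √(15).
[Q(α):Q] = 2

[Q(α):Q] equals the degree of the minimal polynomial of α. Here α^2 = 15 and x^2 - 15 is irreducible (d = 15 is squarefree, ≠ 1, hence not a square), so deg(m_α) = 2. Thus [Q(α):Q] = 2.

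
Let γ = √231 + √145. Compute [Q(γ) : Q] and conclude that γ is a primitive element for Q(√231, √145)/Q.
[Q(γ) : Q] = 4 (equivalently, Q(γ) = Q(√231, √145))

Obviously Q(γ) ⊆ Q(√231, √145), and [Q(√231, √145):Q] = 4 (since 231, 145 are distinct squarefree integers > 1 with 33495 not a perfect square). To show equality we compute the minimal polynomial of γ. From γ = √231 + √145: γ^2 = 231 + 2√(33495) + 145 = 376 + 2√(33495), so γ^2 - 376 = 2√(33495); squaring, (γ^2 - 376)^2 = 4·33495, i.e. γ^4 - 752γ^2 + 141376 - 133980 = 0, i.e. γ^4 - 752γ^2 + 7396 = 0. So γ is a root of x^4 - 752x^2 + 7396. This polynomial is irreducible over Q: it has no rational root (each ±√231 ± √145 is irrational), and any factorization into two quadratics over Q would force √(33495) ∈ Q (pairing opposite roots) or √231, √145 ∈ Q (other pairings), all impossible. Hence [Q(γ):Q] = 4 = [Q(√231, √145):Q], so Q(γ) = Q(√231, √145).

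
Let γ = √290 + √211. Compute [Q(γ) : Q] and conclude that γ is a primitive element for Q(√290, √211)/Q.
[Q(γ) : Q] = 4 (equivalently, Q(γ) = Q(√290, √211))

Obviously Q(γ) ⊆ Q(√290, √211), and [Q(√290, √211):Q] = 4 (since 290, 211 are distinct squarefree integers > 1 with 61190 not a perfect square). To show equality we compute the minimal polynomial of γ. From γ = √290 + √211: γ^2 = 290 + 2√(61190) + 211 = 501 + 2√(61190), so γ^2 - 501 = 2√(61190); squaring, (γ^2 - 501)^2 = 4·61190, i.e. γ^4 - 1002γ^2 + 251001 - 244760 = 0, i.e. γ^4 - 1002γ^2 + 6241 = 0. So γ is a root of x^4 - 1002x^2 + 6241. This polynomial is irreducible over Q: it has no rational root (each ±√290 ± √211 is irrational), and any factorization into two quadratics over Q would force √(61190) ∈ Q (pairing opposite roots) or √290, √211 ∈ Q (other pairings), all impossible. Hence [Q(γ):Q] = 4 = [Q(√290, √211):Q], so Q(γ) = Q(√290, √211).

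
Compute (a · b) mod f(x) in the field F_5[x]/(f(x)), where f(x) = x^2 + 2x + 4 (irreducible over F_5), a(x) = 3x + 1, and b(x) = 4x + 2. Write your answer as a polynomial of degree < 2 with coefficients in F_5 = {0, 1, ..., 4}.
a · b ≡ x + 4 (mod f(x))

Multiply in F_5[x]: a(x)·b(x) = (3x + 1)·(4x + 2) = 2x^2 + 2. This has degree ≥ 2, so divide by f(x) over F_5: 2x^2 + 2 = (2)·(x^2 + 2x + 4) + (x + 4). Hence a·b ≡ x + 4 (mod f). (F_5[x]/(f) is a field with 5^2 = 25 elements since f is irreducible of degree 2.)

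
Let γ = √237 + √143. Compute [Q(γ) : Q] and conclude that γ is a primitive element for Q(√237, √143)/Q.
[Q(γ) : Q] = 4 (equivalently, Q(γ) = Q(√237, √143))

Obviously Q(γ) ⊆ Q(√237, √143), and [Q(√237, √143):Q] = 4 (since 237, 143 are distinct squarefree integers > 1 with 33891 not a perfect square). To show equality we compute the minimal polynomial of γ. From γ = √237 + √143: γ^2 = 237 + 2√(33891) + 143 = 380 + 2√(33891), so γ^2 - 380 = 2√(33891); squaring, (γ^2 - 380)^2 = 4·33891, i.e. γ^4 - 760γ^2 + 144400 - 135564 = 0, i.e. γ^4 - 760γ^2 + 8836 = 0. So γ is a root of x^4 - 760x^2 + 8836. This polynomial is irreducible over Q: it has no rational root (each ±√237 ± √143 is irrational), and any factorization into two quadratics over Q would force √(33891) ∈ Q (pairing opposite roots) or √237, √143 ∈ Q (other pairings), all impossible. Hence [Q(γ):Q] = 4 = [Q(√237, √143):Q], so Q(γ) = Q(√237, √143).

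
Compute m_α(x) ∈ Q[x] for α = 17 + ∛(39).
m_α(x) = x^3 - 51x^2 + 867x - 4952

Set β = α - 17 = ∛(39), so β^3 = 39. Then (α - 17)^3 - 39 = 0, i.e. α is a root of g(x) = (x - 17)^3 - 39 = x^3 - 51x^2 + 867x - 4952. Since g(x) = h(x - 17) where h(x) = x^3 - 39, and h is irreducible over Q (because 39 is not a perfect cube, so h has no rational root, and a monic cubic with no rational root is irreducible), g is also irreducible (irreducibility is preserved under the substitution x → x - 17). Hence m_α(x) = x^3 - 51x^2 + 867x - 4952.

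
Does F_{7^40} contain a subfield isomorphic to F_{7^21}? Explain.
No: F_{7^21} is not a subfield of F_{7^40}

F_{p^m} embeds in F_{p^n} iff m | n. Here 21 ∤ 40 (since 40 = 1·21 + 19 with remainder 19 ≠ 0), so F_{7^21} is not a subfield of F_{7^40}. Equivalently: if it were, the tower law would give 21 = [F_{7^21}:F_7] dividing [F_{7^40}:F_7] = 40, contradiction.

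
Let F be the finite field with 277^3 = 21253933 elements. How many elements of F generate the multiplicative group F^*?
There are φ(21253932) = 5474304 primitive elements

F_q^* is cyclic of order q - 1 = 21253932. A cyclic group of order m has exactly φ(m) generators. Here m = 21253932 = 2^2 · 3^2 · 7 · 19 · 23 · 193, so the number of primitive elements is φ(21253932) = 5474304.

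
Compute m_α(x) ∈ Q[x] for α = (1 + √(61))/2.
m_α(x) = x^2 - x - 15

From 2α - 1 = √(61), squaring gives (2α - 1)^2 = 61, i.e. 4α^2 - 4α + 1 = 61, so α^2 - α + (1 - 61)/4 = 0. Since 61 ≡ 1 (mod 4), (1 - 61)/4 = -15 ∈ Z. The polynomial x^2 - x - 15 has discriminant 1 - 4·(-15) = 61, which is not a perfect square in Q (d = 61 is squarefree and ≠ 1), so x^2 - x - 15 is irreducible over Q. It is the minimal polynomial of α.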